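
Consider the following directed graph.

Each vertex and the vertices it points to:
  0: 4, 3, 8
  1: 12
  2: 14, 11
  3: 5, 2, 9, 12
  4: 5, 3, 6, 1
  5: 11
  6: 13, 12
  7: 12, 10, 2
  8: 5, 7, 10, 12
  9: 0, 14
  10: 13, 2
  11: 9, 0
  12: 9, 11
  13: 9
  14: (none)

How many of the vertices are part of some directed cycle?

A vertex is on a directed cycle iff it belongs to a strongly connected component of size ≥ 2 (or has a self-loop).
The vertices on cycles are {0, 1, 2, 3, 4, 5, 6, 7, 8, 9, 10, 11, 12, 13} — 14 in total.

14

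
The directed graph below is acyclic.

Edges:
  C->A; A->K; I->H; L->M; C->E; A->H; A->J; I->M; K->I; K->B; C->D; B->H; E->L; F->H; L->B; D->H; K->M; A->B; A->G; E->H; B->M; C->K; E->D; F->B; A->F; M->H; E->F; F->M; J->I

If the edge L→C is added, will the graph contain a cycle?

Adding L→C creates a cycle iff C can already reach L.
Path from C: C → E → L.
So C → … → L → C is a cycle.

Yes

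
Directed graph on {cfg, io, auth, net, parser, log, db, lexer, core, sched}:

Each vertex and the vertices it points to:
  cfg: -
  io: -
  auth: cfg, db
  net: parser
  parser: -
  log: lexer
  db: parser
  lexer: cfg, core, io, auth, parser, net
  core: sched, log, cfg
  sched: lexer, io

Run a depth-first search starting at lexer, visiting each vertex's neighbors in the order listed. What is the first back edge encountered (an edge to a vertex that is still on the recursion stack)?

sched→lexer

DFS from lexer (visiting each vertex's neighbors in the order listed); mark gray on enter, black on exit:
lexer gray
  cfg gray
  cfg black
  core gray
    sched gray
      sched→lexer: lexer is gray → back edge
First back edge: sched → lexer.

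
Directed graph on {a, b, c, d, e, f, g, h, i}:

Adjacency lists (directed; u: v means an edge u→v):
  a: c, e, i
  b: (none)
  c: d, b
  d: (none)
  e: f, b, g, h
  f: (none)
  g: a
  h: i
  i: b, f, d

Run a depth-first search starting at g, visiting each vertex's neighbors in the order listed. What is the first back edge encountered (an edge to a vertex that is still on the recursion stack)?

e→g

DFS from g (visiting each vertex's neighbors in the order listed); mark gray on enter, black on exit:
g gray
  a gray
    c gray
      d gray
      d black
      b gray
      b black
    c black
    e gray
      f gray
      f black
      e→b: b black — skip
      e→g: g is gray → back edge
First back edge: e → g.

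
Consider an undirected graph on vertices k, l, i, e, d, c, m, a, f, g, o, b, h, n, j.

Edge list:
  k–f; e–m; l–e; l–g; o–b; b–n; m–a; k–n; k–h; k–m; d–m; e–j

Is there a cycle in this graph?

No

DFS, tracking each vertex's parent; an edge to a visited non-parent vertex closes a cycle.
Start from g:
visit g (parent –)
  visit l (parent g)
    l–g: parent, skip
    visit e (parent l)
      visit j (parent e)
        j–e: parent, skip
      visit m (parent e)
        visit k (parent m)
          k–m: parent, skip
          visit f (parent k)
            f–k: parent, skip
          visit h (parent k)
            h–k: parent, skip
          visit n (parent k)
            visit b (parent n)
              b–n: parent, skip
              visit o (parent b)
                o–b: parent, skip
            n–k: parent, skip
        visit d (parent m)
          d–m: parent, skip
        visit a (parent m)
          a–m: parent, skip
        m–e: parent, skip
      e–l: parent, skip
visit i (parent –)
visit c (parent –)
No non-parent visited neighbor found — the graph is a forest.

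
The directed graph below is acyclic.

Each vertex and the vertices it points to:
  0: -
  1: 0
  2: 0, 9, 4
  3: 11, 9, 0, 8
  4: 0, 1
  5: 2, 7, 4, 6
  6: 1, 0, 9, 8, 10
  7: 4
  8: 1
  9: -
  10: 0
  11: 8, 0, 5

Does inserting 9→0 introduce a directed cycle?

No

Adding 9→0 creates a cycle iff 0 can already reach 9.
Explore from 0: no path reaches 9. The graph stays acyclic.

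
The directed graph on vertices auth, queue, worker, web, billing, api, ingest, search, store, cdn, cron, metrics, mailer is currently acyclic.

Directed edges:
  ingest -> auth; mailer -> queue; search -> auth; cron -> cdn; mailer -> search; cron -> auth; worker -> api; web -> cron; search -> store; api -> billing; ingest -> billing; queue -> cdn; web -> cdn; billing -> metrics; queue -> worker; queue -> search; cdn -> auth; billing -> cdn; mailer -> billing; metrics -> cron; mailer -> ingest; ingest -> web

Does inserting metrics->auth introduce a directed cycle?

No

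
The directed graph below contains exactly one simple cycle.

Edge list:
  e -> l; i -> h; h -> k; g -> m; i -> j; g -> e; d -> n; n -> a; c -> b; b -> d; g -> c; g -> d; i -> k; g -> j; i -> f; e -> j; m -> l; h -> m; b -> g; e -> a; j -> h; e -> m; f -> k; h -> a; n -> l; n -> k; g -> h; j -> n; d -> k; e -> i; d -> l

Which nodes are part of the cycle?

DFS with gray/black marking from g:
g gray
  e gray
    j gray
      n gray
        l gray
        l black
        a gray
        a black
        k gray
        k black
      n black
      h gray
        h→k: k black — skip
        m gray
          m→l: l black — skip
        m black
        h→a: a black — skip
      h black
    j black
    e→a: a black — skip
    i gray
      i→j: j black — skip
      i→h: h black — skip
      f gray
        f→k: k black — skip
      f black
      i→k: k black — skip
    i black
    e→m: m black — skip
    e→l: l black — skip
  e black
  d gray
    d→k: k black — skip
    d→n: n black — skip
    d→l: l black — skip
  d black
  g→j: j black — skip
  g→h: h black — skip
  g→m: m black — skip
  c gray
    b gray
      b→d: d black — skip
      b→g: g is gray → back edge
Back edge closes the cycle g → c → b → g; its vertices are {b, c, g}.

b, c, g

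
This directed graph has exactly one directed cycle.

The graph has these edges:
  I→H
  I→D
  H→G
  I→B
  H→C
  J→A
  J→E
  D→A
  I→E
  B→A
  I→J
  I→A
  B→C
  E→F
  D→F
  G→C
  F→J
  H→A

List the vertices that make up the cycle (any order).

E, F, J

DFS with gray/black marking from E:
E gray
  F gray
    J gray
      J→E: E is gray → back edge
Back edge closes the cycle E → F → J → E; its vertices are {E, F, J}.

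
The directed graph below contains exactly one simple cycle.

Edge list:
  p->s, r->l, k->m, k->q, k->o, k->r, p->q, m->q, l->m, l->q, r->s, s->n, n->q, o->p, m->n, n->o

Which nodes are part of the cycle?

DFS with gray/black marking from o:
o gray
  p gray
    q gray
    q black
    s gray
      n gray
        n→o: o is gray → back edge
Back edge closes the cycle o → p → s → n → o; its vertices are {n, o, p, s}.

n, o, p, s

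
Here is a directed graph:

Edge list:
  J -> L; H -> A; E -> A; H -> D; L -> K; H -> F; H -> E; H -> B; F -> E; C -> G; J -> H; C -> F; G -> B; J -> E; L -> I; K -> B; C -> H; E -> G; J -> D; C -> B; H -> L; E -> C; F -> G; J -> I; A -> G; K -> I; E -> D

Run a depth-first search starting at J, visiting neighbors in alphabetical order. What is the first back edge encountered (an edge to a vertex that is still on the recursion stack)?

F->E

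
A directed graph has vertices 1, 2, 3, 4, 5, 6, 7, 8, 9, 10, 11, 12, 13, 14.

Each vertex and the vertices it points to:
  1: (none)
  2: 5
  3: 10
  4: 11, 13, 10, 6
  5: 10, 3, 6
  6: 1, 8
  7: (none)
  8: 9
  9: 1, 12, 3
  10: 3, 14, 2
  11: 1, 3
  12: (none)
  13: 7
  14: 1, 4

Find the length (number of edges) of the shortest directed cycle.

For each vertex v, BFS finds the shortest path from v back to v.
The shortest such closed walk is 10 → 3 → 10, length 2.

2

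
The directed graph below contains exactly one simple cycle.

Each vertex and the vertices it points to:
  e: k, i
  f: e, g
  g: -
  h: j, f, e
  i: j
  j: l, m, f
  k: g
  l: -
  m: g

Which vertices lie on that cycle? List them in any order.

DFS with gray/black marking from j:
j gray
  l gray
  l black
  m gray
    g gray
    g black
  m black
  f gray
    e gray
      k gray
        k→g: g black — skip
      k black
      i gray
        i→j: j is gray → back edge
Back edge closes the cycle j → f → e → i → j; its vertices are {e, f, i, j}.

e, f, i, j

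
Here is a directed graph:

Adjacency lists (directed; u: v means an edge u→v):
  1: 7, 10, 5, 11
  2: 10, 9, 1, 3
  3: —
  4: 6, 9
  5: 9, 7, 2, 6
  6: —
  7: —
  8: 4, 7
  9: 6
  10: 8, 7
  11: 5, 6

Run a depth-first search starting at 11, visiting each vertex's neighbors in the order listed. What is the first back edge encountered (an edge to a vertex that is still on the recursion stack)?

1->5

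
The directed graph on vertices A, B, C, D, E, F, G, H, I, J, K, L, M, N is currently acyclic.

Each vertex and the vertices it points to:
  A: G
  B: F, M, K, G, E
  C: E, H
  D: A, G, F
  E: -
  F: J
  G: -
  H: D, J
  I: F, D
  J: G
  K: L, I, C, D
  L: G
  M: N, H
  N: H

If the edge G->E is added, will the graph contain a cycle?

No

Adding G→E creates a cycle iff E can already reach G.
Explore from E: no path reaches G. The graph stays acyclic.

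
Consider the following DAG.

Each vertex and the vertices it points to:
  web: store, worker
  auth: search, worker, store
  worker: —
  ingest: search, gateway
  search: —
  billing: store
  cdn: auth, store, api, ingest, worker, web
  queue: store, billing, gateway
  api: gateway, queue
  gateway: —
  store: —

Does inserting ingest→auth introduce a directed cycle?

Adding ingest→auth creates a cycle iff auth can already reach ingest.
Explore from auth: no path reaches ingest. The graph stays acyclic.

No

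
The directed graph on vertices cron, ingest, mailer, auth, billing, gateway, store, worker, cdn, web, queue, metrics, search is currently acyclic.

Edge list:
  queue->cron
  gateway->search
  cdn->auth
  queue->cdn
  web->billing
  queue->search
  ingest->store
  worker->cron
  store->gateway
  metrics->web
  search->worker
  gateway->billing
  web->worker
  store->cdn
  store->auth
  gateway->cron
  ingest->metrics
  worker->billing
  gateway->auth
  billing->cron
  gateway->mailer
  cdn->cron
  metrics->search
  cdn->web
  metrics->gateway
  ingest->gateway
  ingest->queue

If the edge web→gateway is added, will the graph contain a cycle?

No

Adding web→gateway creates a cycle iff gateway can already reach web.
Explore from gateway: no path reaches web. The graph stays acyclic.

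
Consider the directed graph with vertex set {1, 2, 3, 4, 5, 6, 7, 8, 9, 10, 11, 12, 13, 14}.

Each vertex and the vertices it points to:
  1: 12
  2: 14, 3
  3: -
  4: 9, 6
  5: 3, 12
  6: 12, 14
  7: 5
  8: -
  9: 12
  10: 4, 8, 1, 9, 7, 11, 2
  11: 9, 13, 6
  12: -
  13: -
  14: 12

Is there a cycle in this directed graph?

No

DFS with white/gray/black marking, starting from 10:
10 gray
  4 gray
    9 gray
      12 gray
      12 black
    9 black
    6 gray
      6→12: 12 black — skip
      14 gray
        14→12: 12 black — skip
      14 black
    6 black
  4 black
  8 gray
  8 black
  1 gray
    1→12: 12 black — skip
  1 black
  10→9: 9 black — skip
  7 gray
    5 gray
      3 gray
      3 black
      5→12: 12 black — skip
    5 black
  7 black
  11 gray
    11→9: 9 black — skip
    13 gray
    13 black
    11→6: 6 black — skip
  11 black
  2 gray
    2→14: 14 black — skip
    2→3: 3 black — skip
  2 black
10 black
Every edge goes to a white or black vertex — no back edge, so the graph is acyclic.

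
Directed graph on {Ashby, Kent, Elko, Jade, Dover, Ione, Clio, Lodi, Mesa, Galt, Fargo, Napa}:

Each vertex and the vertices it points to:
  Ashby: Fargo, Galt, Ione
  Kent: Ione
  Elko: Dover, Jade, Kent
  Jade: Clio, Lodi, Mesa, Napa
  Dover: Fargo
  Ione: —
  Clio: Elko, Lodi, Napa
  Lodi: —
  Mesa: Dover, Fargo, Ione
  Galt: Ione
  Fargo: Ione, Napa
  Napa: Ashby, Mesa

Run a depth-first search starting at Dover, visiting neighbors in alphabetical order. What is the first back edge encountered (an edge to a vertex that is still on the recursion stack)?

DFS from Dover (visiting neighbors in alphabetical order); mark gray on enter, black on exit:
Dover gray
  Fargo gray
    Ione gray
    Ione black
    Napa gray
      Ashby gray
        Ashby→Fargo: Fargo is gray → back edge
First back edge: Ashby → Fargo.

Ashby->Fargo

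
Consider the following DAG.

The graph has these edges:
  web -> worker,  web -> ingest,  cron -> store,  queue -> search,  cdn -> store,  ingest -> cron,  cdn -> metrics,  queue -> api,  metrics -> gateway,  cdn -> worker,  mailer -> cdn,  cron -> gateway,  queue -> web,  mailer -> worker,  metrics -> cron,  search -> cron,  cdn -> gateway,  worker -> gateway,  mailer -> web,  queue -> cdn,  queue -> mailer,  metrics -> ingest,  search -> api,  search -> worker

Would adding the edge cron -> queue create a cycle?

Yes

Adding cron→queue creates a cycle iff queue can already reach cron.
Path from queue: queue → search → cron.
So queue → … → cron → queue is a cycle.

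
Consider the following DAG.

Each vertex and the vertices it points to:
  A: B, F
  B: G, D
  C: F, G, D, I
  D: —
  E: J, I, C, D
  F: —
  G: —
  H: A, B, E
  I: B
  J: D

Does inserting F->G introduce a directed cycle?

No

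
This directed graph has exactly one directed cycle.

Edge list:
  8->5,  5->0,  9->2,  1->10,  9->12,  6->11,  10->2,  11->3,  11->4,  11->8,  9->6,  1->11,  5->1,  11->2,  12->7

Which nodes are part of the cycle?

DFS with gray/black marking from 11:
11 gray
  3 gray
  3 black
  4 gray
  4 black
  8 gray
    5 gray
      0 gray
      0 black
      1 gray
        1→11: 11 is gray → back edge
Back edge closes the cycle 11 → 8 → 5 → 1 → 11; its vertices are {1, 5, 8, 11}.

1, 5, 8, 11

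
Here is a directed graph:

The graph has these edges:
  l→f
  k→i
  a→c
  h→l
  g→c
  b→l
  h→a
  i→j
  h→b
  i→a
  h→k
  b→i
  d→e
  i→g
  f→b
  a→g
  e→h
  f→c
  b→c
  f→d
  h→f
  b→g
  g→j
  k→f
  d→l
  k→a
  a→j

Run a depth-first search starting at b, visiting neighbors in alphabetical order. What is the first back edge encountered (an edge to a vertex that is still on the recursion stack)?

DFS from b (visiting neighbors in alphabetical order); mark gray on enter, black on exit:
b gray
  c gray
  c black
  g gray
    g→c: c black — skip
    j gray
    j black
  g black
  i gray
    a gray
      a→c: c black — skip
      a→g: g black — skip
      a→j: j black — skip
    a black
    i→g: g black — skip
    i→j: j black — skip
  i black
  l gray
    f gray
      f→b: b is gray → back edge
First back edge: f → b.

f->b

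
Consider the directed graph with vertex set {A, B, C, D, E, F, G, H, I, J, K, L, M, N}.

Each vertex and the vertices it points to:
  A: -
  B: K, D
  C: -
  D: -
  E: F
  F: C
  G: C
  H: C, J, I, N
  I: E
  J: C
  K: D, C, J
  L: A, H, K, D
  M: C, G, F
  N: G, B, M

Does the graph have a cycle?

DFS with white/gray/black marking, starting from C:
C gray
C black
A gray
A black
B gray
  K gray
    D gray
    D black
    K→C: C black — skip
    J gray
      J→C: C black — skip
    J black
  K black
  B→D: D black — skip
B black
E gray
  F gray
    F→C: C black — skip
  F black
E black
G gray
  G→C: C black — skip
G black
H gray
  H→C: C black — skip
  H→J: J black — skip
  I gray
    I→E: E black — skip
  I black
  N gray
    N→G: G black — skip
    N→B: B black — skip
    M gray
      M→C: C black — skip
      M→G: G black — skip
      M→F: F black — skip
    M black
  N black
H black
L gray
  L→A: A black — skip
  L→H: H black — skip
  L→K: K black — skip
  L→D: D black — skip
L black
Every edge goes to a white or black vertex — no back edge, so the graph is acyclic.

No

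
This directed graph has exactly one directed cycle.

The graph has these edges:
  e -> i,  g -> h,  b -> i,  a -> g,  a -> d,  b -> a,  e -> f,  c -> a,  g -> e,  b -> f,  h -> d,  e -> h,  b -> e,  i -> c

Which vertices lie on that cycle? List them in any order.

DFS with gray/black marking from a:
a gray
  d gray
  d black
  g gray
    e gray
      f gray
      f black
      i gray
        c gray
          c→a: a is gray → back edge
Back edge closes the cycle a → g → e → i → c → a; its vertices are {a, c, e, g, i}.

a, c, e, g, i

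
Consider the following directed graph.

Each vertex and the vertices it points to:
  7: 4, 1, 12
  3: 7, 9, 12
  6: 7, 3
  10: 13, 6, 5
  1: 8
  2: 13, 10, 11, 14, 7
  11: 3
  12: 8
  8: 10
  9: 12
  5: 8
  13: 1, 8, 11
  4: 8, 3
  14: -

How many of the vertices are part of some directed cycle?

A vertex is on a directed cycle iff it belongs to a strongly connected component of size ≥ 2 (or has a self-loop).
The vertices on cycles are {1, 3, 4, 5, 6, 7, 8, 9, 10, 11, 12, 13} — 12 in total.

12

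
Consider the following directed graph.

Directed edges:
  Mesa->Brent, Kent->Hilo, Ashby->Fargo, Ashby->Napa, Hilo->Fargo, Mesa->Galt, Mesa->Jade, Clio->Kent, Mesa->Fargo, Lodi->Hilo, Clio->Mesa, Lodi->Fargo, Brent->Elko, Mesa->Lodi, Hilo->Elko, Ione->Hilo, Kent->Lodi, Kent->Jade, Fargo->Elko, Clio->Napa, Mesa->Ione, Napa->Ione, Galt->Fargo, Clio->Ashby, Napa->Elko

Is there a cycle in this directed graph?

No

DFS with white/gray/black marking, starting from Lodi:
Lodi gray
  Hilo gray
    Fargo gray
      Elko gray
      Elko black
    Fargo black
    Hilo→Elko: Elko black — skip
  Hilo black
  Lodi→Fargo: Fargo black — skip
Lodi black
Napa gray
  Napa→Elko: Elko black — skip
  Ione gray
    Ione→Hilo: Hilo black — skip
  Ione black
Napa black
Jade gray
Jade black
Clio gray
  Clio→Napa: Napa black — skip
  Mesa gray
    Mesa→Jade: Jade black — skip
    Mesa→Lodi: Lodi black — skip
    Mesa→Ione: Ione black — skip
    Brent gray
      Brent→Elko: Elko black — skip
    Brent black
    Mesa→Fargo: Fargo black — skip
    Galt gray
      Galt→Fargo: Fargo black — skip
    Galt black
  Mesa black
  Ashby gray
    Ashby→Napa: Napa black — skip
    Ashby→Fargo: Fargo black — skip
  Ashby black
  Kent gray
    Kent→Hilo: Hilo black — skip
    Kent→Jade: Jade black — skip
    Kent→Lodi: Lodi black — skip
  Kent black
Clio black
Every edge goes to a white or black vertex — no back edge, so the graph is acyclic.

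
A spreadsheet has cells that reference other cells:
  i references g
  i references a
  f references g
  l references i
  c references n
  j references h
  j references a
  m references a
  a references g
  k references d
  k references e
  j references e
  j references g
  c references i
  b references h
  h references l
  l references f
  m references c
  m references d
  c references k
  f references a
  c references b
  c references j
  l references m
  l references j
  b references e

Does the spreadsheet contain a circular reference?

Yes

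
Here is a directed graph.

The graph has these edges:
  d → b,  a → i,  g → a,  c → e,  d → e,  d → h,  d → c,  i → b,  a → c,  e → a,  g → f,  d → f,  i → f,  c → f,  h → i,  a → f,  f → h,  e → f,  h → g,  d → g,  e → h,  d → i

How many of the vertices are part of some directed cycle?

A vertex is on a directed cycle iff it belongs to a strongly connected component of size ≥ 2 (or has a self-loop).
The vertices on cycles are {a, c, e, f, g, h, i} — 7 in total.

7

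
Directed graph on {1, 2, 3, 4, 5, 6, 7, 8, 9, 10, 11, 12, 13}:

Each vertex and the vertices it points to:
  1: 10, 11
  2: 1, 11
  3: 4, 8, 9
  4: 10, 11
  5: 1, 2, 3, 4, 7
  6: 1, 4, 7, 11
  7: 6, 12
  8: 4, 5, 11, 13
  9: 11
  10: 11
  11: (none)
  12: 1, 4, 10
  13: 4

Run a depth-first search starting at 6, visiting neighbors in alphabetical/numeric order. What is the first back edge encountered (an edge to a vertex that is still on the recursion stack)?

7→6

DFS from 6 (visiting neighbors in alphabetical/numeric order); mark gray on enter, black on exit:
6 gray
  1 gray
    10 gray
      11 gray
      11 black
    10 black
    1→11: 11 black — skip
  1 black
  4 gray
    4→10: 10 black — skip
    4→11: 11 black — skip
  4 black
  7 gray
    7→6: 6 is gray → back edge
First back edge: 7 → 6.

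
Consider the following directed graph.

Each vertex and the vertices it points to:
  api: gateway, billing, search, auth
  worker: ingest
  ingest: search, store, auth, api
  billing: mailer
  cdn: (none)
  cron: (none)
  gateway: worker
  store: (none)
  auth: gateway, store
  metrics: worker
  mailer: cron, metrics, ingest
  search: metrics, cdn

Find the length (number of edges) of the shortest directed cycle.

For each vertex v, BFS finds the shortest path from v back to v.
The shortest such closed walk is mailer → ingest → api → billing → mailer, length 4.

4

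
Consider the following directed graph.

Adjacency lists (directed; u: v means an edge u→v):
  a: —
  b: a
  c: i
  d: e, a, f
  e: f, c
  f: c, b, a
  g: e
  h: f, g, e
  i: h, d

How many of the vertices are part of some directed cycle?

7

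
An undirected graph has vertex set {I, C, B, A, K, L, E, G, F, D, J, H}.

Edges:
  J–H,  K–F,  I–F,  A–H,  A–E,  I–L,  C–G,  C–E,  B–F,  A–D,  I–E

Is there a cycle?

No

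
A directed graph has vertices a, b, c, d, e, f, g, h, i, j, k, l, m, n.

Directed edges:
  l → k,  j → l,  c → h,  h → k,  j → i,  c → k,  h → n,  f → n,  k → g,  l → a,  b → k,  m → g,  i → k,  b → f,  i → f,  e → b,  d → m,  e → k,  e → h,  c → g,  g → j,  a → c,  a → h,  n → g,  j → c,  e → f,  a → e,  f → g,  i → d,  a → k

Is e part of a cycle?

e is on a cycle iff e can reach itself via ≥1 edge.
e → f → g → j → l → a → e — yes.

Yes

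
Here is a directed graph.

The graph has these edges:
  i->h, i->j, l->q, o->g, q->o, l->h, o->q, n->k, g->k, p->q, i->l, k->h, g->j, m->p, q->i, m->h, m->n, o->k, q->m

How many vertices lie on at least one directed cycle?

6

A vertex is on a directed cycle iff it belongs to a strongly connected component of size ≥ 2 (or has a self-loop).
The vertices on cycles are {i, l, m, o, p, q} — 6 in total.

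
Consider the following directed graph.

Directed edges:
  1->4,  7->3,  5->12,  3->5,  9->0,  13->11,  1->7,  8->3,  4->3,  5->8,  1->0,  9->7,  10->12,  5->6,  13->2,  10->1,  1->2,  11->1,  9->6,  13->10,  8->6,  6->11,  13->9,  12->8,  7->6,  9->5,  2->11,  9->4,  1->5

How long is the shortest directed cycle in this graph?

For each vertex v, BFS finds the shortest path from v back to v.
The shortest such closed walk is 11 → 1 → 2 → 11, length 3.

3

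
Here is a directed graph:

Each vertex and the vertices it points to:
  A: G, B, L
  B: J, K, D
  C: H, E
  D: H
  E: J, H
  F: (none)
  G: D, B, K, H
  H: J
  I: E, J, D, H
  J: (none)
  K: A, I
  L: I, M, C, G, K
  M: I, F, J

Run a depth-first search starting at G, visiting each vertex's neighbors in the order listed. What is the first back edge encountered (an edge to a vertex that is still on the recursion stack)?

DFS from G (visiting each vertex's neighbors in the order listed); mark gray on enter, black on exit:
G gray
  D gray
    H gray
      J gray
      J black
    H black
  D black
  B gray
    B→J: J black — skip
    K gray
      A gray
        A→G: G is gray → back edge
First back edge: A → G.

A->G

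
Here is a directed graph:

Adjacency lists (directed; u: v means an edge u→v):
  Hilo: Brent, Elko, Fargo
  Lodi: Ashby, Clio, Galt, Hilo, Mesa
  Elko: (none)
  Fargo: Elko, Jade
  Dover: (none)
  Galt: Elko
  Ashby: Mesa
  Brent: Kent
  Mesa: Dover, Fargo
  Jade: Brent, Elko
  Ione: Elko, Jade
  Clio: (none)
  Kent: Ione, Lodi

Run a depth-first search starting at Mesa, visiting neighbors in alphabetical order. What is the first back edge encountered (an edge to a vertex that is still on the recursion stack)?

Ione->Jade

DFS from Mesa (visiting neighbors in alphabetical order); mark gray on enter, black on exit:
Mesa gray
  Dover gray
  Dover black
  Fargo gray
    Elko gray
    Elko black
    Jade gray
      Brent gray
        Kent gray
          Ione gray
            Ione→Elko: Elko black — skip
            Ione→Jade: Jade is gray → back edge
First back edge: Ione → Jade.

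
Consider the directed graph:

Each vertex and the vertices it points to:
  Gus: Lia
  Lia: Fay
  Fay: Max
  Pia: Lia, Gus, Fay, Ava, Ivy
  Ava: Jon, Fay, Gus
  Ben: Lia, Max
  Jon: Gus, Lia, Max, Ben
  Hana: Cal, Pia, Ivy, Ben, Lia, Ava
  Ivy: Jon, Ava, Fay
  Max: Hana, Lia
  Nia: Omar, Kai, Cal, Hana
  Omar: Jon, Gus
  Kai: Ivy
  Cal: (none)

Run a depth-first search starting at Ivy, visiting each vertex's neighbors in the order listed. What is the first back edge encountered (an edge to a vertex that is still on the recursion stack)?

DFS from Ivy (visiting each vertex's neighbors in the order listed); mark gray on enter, black on exit:
Ivy gray
  Jon gray
    Gus gray
      Lia gray
        Fay gray
          Max gray
            Hana gray
              Cal gray
              Cal black
              Pia gray
                Pia→Lia: Lia is gray → back edge
First back edge: Pia → Lia.

Pia->Lia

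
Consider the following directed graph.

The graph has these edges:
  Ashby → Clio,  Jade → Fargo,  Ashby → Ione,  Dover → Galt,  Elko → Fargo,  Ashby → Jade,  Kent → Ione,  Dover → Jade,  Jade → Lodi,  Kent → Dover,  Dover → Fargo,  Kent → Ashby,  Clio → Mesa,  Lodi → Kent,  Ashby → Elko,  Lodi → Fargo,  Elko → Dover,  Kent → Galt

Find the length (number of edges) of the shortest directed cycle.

For each vertex v, BFS finds the shortest path from v back to v.
The shortest such closed walk is Lodi → Kent → Ashby → Jade → Lodi, length 4.

4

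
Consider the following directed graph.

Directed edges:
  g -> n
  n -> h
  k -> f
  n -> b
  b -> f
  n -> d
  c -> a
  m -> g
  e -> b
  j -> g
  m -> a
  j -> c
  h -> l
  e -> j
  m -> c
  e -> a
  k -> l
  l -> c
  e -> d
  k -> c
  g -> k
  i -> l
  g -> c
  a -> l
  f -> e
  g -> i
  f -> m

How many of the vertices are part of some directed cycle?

11

A vertex is on a directed cycle iff it belongs to a strongly connected component of size ≥ 2 (or has a self-loop).
The vertices on cycles are {a, b, c, e, f, g, j, k, l, m, n} — 11 in total.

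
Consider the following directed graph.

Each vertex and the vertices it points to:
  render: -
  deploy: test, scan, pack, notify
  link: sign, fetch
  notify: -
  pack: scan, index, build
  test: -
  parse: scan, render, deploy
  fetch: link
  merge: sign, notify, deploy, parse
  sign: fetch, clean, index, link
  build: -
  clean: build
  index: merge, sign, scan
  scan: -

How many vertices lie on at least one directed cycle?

A vertex is on a directed cycle iff it belongs to a strongly connected component of size ≥ 2 (or has a self-loop).
The vertices on cycles are {link, pack, sign, fetch, index, merge, parse, deploy} — 8 in total.

8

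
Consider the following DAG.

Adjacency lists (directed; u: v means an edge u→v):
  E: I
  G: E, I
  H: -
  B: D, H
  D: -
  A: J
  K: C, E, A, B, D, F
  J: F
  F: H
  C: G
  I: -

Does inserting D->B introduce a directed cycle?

Adding D→B creates a cycle iff B can already reach D.
Path from B: B → D.
So B → … → D → B is a cycle.

Yes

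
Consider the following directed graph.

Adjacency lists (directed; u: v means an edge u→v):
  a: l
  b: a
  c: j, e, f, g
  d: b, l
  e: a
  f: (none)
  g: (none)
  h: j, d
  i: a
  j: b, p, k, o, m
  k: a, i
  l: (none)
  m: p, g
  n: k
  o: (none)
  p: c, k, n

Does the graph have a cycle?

Yes

DFS with white/gray/black marking, starting from l:
l gray
l black
a gray
  a→l: l black — skip
a black
b gray
  b→a: a black — skip
b black
c gray
  j gray
    j→b: b black — skip
    p gray
      p→c: c is gray → back edge
Back edge found, so a cycle exists: c → j → p → c.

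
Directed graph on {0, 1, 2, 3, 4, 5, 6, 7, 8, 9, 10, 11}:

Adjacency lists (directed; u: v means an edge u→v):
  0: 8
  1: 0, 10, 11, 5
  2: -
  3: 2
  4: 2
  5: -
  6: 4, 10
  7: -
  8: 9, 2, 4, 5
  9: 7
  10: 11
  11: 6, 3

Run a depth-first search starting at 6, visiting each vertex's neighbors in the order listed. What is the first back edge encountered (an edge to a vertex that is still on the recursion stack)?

DFS from 6 (visiting each vertex's neighbors in the order listed); mark gray on enter, black on exit:
6 gray
  4 gray
    2 gray
    2 black
  4 black
  10 gray
    11 gray
      11→6: 6 is gray → back edge
First back edge: 11 → 6.

11→6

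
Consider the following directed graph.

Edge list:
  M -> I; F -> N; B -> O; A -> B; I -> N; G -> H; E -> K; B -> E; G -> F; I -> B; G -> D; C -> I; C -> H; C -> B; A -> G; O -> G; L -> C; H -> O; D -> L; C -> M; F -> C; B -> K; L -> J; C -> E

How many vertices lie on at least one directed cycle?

A vertex is on a directed cycle iff it belongs to a strongly connected component of size ≥ 2 (or has a self-loop).
The vertices on cycles are {B, C, D, F, G, H, I, L, M, O} — 10 in total.

10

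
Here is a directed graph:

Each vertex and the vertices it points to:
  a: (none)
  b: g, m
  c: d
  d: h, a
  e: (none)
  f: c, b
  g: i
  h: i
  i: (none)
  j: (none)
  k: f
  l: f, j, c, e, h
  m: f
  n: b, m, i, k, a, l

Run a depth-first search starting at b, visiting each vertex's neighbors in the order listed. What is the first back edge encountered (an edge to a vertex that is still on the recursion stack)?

DFS from b (visiting each vertex's neighbors in the order listed); mark gray on enter, black on exit:
b gray
  g gray
    i gray
    i black
  g black
  m gray
    f gray
      c gray
        d gray
          h gray
            h→i: i black — skip
          h black
          a gray
          a black
        d black
      c black
      f→b: b is gray → back edge
First back edge: f → b.

f→b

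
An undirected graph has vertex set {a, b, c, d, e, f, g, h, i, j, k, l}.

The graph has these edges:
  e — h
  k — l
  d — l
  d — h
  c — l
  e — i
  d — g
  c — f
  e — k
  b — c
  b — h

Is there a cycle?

DFS, tracking each vertex's parent; an edge to a visited non-parent vertex closes a cycle.
Start from c:
visit c (parent –)
  visit l (parent c)
    visit k (parent l)
      k–l: parent, skip
      visit e (parent k)
        visit i (parent e)
          i–e: parent, skip
        e–k: parent, skip
        visit h (parent e)
          h–e: parent, skip
          visit d (parent h)
            visit g (parent d)
              g–d: parent, skip
            d–h: parent, skip
            d–l: l visited and ≠ parent → cycle
Cycle: l – k – e – h – d – l.

Yes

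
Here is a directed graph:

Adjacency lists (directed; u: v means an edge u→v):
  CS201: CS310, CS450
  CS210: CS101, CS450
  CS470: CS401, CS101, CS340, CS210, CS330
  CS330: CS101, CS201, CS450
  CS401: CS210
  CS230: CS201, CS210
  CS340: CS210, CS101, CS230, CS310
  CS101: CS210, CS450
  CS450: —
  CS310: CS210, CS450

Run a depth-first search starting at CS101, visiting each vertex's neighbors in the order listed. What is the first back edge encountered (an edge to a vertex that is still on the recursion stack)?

CS210→CS101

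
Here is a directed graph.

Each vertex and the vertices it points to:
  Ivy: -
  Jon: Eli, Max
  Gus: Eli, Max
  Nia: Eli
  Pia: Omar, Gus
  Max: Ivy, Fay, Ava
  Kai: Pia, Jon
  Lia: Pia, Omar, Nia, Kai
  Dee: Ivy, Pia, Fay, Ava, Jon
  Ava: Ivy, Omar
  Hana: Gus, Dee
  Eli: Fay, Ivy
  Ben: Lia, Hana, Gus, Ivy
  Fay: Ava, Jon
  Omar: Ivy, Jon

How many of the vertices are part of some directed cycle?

6

A vertex is on a directed cycle iff it belongs to a strongly connected component of size ≥ 2 (or has a self-loop).
The vertices on cycles are {Ava, Eli, Fay, Jon, Max, Omar} — 6 in total.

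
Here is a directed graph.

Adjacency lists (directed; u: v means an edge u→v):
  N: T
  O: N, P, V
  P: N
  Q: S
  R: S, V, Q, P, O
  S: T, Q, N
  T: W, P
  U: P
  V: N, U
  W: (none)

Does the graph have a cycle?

DFS with white/gray/black marking, starting from S:
S gray
  T gray
    W gray
    W black
    P gray
      N gray
        N→T: T is gray → back edge
Back edge found, so a cycle exists: T → P → N → T.

Yes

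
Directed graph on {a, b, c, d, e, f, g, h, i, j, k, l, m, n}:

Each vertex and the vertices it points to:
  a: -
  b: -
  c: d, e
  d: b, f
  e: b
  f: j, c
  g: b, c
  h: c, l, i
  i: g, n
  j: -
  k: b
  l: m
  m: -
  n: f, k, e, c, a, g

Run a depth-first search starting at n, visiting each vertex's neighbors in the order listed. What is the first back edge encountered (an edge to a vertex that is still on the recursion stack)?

DFS from n (visiting each vertex's neighbors in the order listed); mark gray on enter, black on exit:
n gray
  f gray
    j gray
    j black
    c gray
      d gray
        b gray
        b black
        d→f: f is gray → back edge
First back edge: d → f.

d→f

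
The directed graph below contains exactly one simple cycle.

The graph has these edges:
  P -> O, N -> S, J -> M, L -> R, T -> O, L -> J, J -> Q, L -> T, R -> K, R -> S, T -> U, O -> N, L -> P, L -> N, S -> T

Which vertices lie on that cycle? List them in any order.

N, O, S, T

DFS with gray/black marking from S:
S gray
  T gray
    U gray
    U black
    O gray
      N gray
        N→S: S is gray → back edge
Back edge closes the cycle S → T → O → N → S; its vertices are {N, O, S, T}.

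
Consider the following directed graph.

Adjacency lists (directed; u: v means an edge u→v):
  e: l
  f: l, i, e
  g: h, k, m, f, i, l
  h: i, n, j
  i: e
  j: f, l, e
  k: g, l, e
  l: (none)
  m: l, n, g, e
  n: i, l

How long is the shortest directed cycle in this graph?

2

For each vertex v, BFS finds the shortest path from v back to v.
The shortest such closed walk is k → g → k, length 2.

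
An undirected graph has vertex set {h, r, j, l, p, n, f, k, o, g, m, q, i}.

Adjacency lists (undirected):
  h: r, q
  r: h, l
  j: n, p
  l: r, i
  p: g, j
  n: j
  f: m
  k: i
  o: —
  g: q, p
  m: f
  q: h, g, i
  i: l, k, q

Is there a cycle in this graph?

Yes

DFS, tracking each vertex's parent; an edge to a visited non-parent vertex closes a cycle.
Start from o:
visit o (parent –)
visit h (parent –)
  visit r (parent h)
    r–h: parent, skip
    visit l (parent r)
      l–r: parent, skip
      visit i (parent l)
        i–l: parent, skip
        visit k (parent i)
          k–i: parent, skip
        visit q (parent i)
          q–h: h visited and ≠ parent → cycle
Cycle: h – r – l – i – q – h.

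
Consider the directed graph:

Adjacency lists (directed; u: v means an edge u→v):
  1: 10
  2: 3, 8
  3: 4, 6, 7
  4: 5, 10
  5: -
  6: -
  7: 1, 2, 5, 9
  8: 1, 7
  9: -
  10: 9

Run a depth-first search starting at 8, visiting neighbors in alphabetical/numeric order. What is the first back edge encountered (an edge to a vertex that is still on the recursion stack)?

DFS from 8 (visiting neighbors in alphabetical/numeric order); mark gray on enter, black on exit:
8 gray
  1 gray
    10 gray
      9 gray
      9 black
    10 black
  1 black
  7 gray
    7→1: 1 black — skip
    2 gray
      3 gray
        4 gray
          5 gray
          5 black
          4→10: 10 black — skip
        4 black
        6 gray
        6 black
        3→7: 7 is gray → back edge
First back edge: 3 → 7.

3->7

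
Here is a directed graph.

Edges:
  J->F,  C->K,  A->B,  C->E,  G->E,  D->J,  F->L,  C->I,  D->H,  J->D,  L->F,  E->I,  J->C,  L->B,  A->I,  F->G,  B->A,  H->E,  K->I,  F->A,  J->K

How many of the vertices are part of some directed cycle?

6

A vertex is on a directed cycle iff it belongs to a strongly connected component of size ≥ 2 (or has a self-loop).
The vertices on cycles are {A, B, D, F, J, L} — 6 in total.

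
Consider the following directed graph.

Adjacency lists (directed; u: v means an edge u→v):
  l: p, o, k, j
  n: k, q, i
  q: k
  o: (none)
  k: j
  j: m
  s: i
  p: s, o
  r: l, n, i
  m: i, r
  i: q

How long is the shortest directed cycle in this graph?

4

For each vertex v, BFS finds the shortest path from v back to v.
The shortest such closed walk is r → l → j → m → r, length 4.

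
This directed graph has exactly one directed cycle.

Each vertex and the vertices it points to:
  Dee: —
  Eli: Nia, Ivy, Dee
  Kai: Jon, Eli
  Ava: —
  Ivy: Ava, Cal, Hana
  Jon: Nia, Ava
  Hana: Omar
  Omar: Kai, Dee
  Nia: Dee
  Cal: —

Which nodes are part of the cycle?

Eli, Ivy, Kai, Hana, Omar

DFS with gray/black marking from Kai:
Kai gray
  Jon gray
    Nia gray
      Dee gray
      Dee black
    Nia black
    Ava gray
    Ava black
  Jon black
  Eli gray
    Eli→Nia: Nia black — skip
    Ivy gray
      Ivy→Ava: Ava black — skip
      Cal gray
      Cal black
      Hana gray
        Omar gray
          Omar→Kai: Kai is gray → back edge
Back edge closes the cycle Kai → Eli → Ivy → Hana → Omar → Kai; its vertices are {Eli, Ivy, Kai, Hana, Omar}.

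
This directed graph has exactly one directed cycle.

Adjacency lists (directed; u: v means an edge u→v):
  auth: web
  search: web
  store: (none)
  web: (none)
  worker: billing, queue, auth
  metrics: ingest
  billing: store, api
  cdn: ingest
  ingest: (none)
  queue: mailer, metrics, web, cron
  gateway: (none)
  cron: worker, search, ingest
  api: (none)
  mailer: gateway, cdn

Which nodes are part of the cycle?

DFS with gray/black marking from queue:
queue gray
  mailer gray
    gateway gray
    gateway black
    cdn gray
      ingest gray
      ingest black
    cdn black
  mailer black
  metrics gray
    metrics→ingest: ingest black — skip
  metrics black
  web gray
  web black
  cron gray
    worker gray
      billing gray
        store gray
        store black
        api gray
        api black
      billing black
      worker→queue: queue is gray → back edge
Back edge closes the cycle queue → cron → worker → queue; its vertices are {cron, queue, worker}.

cron, queue, worker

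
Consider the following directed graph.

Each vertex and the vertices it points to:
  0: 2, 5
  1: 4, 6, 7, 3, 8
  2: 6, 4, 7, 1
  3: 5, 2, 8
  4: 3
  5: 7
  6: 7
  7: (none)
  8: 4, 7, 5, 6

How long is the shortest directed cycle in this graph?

3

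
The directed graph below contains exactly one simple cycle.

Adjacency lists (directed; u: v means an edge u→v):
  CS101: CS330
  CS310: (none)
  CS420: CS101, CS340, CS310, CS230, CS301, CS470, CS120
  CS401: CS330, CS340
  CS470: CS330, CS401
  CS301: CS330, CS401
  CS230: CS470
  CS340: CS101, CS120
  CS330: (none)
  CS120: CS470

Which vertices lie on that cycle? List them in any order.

DFS with gray/black marking from CS340:
CS340 gray
  CS101 gray
    CS330 gray
    CS330 black
  CS101 black
  CS120 gray
    CS470 gray
      CS470→CS330: CS330 black — skip
      CS401 gray
        CS401→CS330: CS330 black — skip
        CS401→CS340: CS340 is gray → back edge
Back edge closes the cycle CS340 → CS120 → CS470 → CS401 → CS340; its vertices are {CS120, CS340, CS401, CS470}.

CS120, CS340, CS401, CS470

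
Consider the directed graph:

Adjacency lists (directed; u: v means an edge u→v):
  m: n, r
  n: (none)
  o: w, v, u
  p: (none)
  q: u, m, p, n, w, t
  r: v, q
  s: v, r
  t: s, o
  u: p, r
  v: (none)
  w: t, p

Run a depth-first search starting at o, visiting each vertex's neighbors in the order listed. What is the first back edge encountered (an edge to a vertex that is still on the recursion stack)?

DFS from o (visiting each vertex's neighbors in the order listed); mark gray on enter, black on exit:
o gray
  w gray
    t gray
      s gray
        v gray
        v black
        r gray
          r→v: v black — skip
          q gray
            u gray
              p gray
              p black
              u→r: r is gray → back edge
First back edge: u → r.

u→r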